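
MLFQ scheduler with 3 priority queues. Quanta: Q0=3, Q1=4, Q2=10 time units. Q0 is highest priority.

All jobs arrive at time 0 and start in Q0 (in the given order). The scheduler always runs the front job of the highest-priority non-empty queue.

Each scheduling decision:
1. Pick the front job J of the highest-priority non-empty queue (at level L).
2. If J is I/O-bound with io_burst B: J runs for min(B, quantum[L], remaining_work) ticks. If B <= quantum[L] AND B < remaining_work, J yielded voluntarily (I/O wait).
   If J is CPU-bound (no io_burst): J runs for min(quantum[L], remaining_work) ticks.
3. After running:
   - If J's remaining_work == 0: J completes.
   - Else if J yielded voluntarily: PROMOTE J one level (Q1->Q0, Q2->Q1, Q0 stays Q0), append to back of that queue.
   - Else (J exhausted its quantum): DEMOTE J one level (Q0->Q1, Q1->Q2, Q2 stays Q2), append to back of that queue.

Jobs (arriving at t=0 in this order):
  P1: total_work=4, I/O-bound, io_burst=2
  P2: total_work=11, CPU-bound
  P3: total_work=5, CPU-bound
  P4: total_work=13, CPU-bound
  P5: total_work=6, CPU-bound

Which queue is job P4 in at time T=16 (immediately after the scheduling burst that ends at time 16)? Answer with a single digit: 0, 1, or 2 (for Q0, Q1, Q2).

Answer: 1

Derivation:
t=0-2: P1@Q0 runs 2, rem=2, I/O yield, promote→Q0. Q0=[P2,P3,P4,P5,P1] Q1=[] Q2=[]
t=2-5: P2@Q0 runs 3, rem=8, quantum used, demote→Q1. Q0=[P3,P4,P5,P1] Q1=[P2] Q2=[]
t=5-8: P3@Q0 runs 3, rem=2, quantum used, demote→Q1. Q0=[P4,P5,P1] Q1=[P2,P3] Q2=[]
t=8-11: P4@Q0 runs 3, rem=10, quantum used, demote→Q1. Q0=[P5,P1] Q1=[P2,P3,P4] Q2=[]
t=11-14: P5@Q0 runs 3, rem=3, quantum used, demote→Q1. Q0=[P1] Q1=[P2,P3,P4,P5] Q2=[]
t=14-16: P1@Q0 runs 2, rem=0, completes. Q0=[] Q1=[P2,P3,P4,P5] Q2=[]
t=16-20: P2@Q1 runs 4, rem=4, quantum used, demote→Q2. Q0=[] Q1=[P3,P4,P5] Q2=[P2]
t=20-22: P3@Q1 runs 2, rem=0, completes. Q0=[] Q1=[P4,P5] Q2=[P2]
t=22-26: P4@Q1 runs 4, rem=6, quantum used, demote→Q2. Q0=[] Q1=[P5] Q2=[P2,P4]
t=26-29: P5@Q1 runs 3, rem=0, completes. Q0=[] Q1=[] Q2=[P2,P4]
t=29-33: P2@Q2 runs 4, rem=0, completes. Q0=[] Q1=[] Q2=[P4]
t=33-39: P4@Q2 runs 6, rem=0, completes. Q0=[] Q1=[] Q2=[]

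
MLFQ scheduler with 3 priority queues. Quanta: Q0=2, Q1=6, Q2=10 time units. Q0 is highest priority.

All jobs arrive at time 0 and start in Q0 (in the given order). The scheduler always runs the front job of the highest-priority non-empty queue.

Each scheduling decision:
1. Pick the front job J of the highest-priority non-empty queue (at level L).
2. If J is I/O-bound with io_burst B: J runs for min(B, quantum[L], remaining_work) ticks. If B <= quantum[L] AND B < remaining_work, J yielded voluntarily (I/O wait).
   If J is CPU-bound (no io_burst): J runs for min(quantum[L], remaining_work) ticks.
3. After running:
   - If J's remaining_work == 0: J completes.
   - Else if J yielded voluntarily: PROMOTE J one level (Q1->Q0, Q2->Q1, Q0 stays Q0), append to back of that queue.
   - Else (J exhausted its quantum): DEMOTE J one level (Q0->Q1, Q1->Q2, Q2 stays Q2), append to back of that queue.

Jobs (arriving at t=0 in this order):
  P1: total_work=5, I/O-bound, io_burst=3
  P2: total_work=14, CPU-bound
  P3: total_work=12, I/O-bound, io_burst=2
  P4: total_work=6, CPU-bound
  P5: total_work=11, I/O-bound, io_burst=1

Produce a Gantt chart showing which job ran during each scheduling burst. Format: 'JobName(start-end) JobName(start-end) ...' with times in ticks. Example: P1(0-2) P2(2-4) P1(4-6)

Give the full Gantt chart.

Answer: P1(0-2) P2(2-4) P3(4-6) P4(6-8) P5(8-9) P3(9-11) P5(11-12) P3(12-14) P5(14-15) P3(15-17) P5(17-18) P3(18-20) P5(20-21) P3(21-23) P5(23-24) P5(24-25) P5(25-26) P5(26-27) P5(27-28) P5(28-29) P1(29-32) P2(32-38) P4(38-42) P2(42-48)

Derivation:
t=0-2: P1@Q0 runs 2, rem=3, quantum used, demote→Q1. Q0=[P2,P3,P4,P5] Q1=[P1] Q2=[]
t=2-4: P2@Q0 runs 2, rem=12, quantum used, demote→Q1. Q0=[P3,P4,P5] Q1=[P1,P2] Q2=[]
t=4-6: P3@Q0 runs 2, rem=10, I/O yield, promote→Q0. Q0=[P4,P5,P3] Q1=[P1,P2] Q2=[]
t=6-8: P4@Q0 runs 2, rem=4, quantum used, demote→Q1. Q0=[P5,P3] Q1=[P1,P2,P4] Q2=[]
t=8-9: P5@Q0 runs 1, rem=10, I/O yield, promote→Q0. Q0=[P3,P5] Q1=[P1,P2,P4] Q2=[]
t=9-11: P3@Q0 runs 2, rem=8, I/O yield, promote→Q0. Q0=[P5,P3] Q1=[P1,P2,P4] Q2=[]
t=11-12: P5@Q0 runs 1, rem=9, I/O yield, promote→Q0. Q0=[P3,P5] Q1=[P1,P2,P4] Q2=[]
t=12-14: P3@Q0 runs 2, rem=6, I/O yield, promote→Q0. Q0=[P5,P3] Q1=[P1,P2,P4] Q2=[]
t=14-15: P5@Q0 runs 1, rem=8, I/O yield, promote→Q0. Q0=[P3,P5] Q1=[P1,P2,P4] Q2=[]
t=15-17: P3@Q0 runs 2, rem=4, I/O yield, promote→Q0. Q0=[P5,P3] Q1=[P1,P2,P4] Q2=[]
t=17-18: P5@Q0 runs 1, rem=7, I/O yield, promote→Q0. Q0=[P3,P5] Q1=[P1,P2,P4] Q2=[]
t=18-20: P3@Q0 runs 2, rem=2, I/O yield, promote→Q0. Q0=[P5,P3] Q1=[P1,P2,P4] Q2=[]
t=20-21: P5@Q0 runs 1, rem=6, I/O yield, promote→Q0. Q0=[P3,P5] Q1=[P1,P2,P4] Q2=[]
t=21-23: P3@Q0 runs 2, rem=0, completes. Q0=[P5] Q1=[P1,P2,P4] Q2=[]
t=23-24: P5@Q0 runs 1, rem=5, I/O yield, promote→Q0. Q0=[P5] Q1=[P1,P2,P4] Q2=[]
t=24-25: P5@Q0 runs 1, rem=4, I/O yield, promote→Q0. Q0=[P5] Q1=[P1,P2,P4] Q2=[]
t=25-26: P5@Q0 runs 1, rem=3, I/O yield, promote→Q0. Q0=[P5] Q1=[P1,P2,P4] Q2=[]
t=26-27: P5@Q0 runs 1, rem=2, I/O yield, promote→Q0. Q0=[P5] Q1=[P1,P2,P4] Q2=[]
t=27-28: P5@Q0 runs 1, rem=1, I/O yield, promote→Q0. Q0=[P5] Q1=[P1,P2,P4] Q2=[]
t=28-29: P5@Q0 runs 1, rem=0, completes. Q0=[] Q1=[P1,P2,P4] Q2=[]
t=29-32: P1@Q1 runs 3, rem=0, completes. Q0=[] Q1=[P2,P4] Q2=[]
t=32-38: P2@Q1 runs 6, rem=6, quantum used, demote→Q2. Q0=[] Q1=[P4] Q2=[P2]
t=38-42: P4@Q1 runs 4, rem=0, completes. Q0=[] Q1=[] Q2=[P2]
t=42-48: P2@Q2 runs 6, rem=0, completes. Q0=[] Q1=[] Q2=[]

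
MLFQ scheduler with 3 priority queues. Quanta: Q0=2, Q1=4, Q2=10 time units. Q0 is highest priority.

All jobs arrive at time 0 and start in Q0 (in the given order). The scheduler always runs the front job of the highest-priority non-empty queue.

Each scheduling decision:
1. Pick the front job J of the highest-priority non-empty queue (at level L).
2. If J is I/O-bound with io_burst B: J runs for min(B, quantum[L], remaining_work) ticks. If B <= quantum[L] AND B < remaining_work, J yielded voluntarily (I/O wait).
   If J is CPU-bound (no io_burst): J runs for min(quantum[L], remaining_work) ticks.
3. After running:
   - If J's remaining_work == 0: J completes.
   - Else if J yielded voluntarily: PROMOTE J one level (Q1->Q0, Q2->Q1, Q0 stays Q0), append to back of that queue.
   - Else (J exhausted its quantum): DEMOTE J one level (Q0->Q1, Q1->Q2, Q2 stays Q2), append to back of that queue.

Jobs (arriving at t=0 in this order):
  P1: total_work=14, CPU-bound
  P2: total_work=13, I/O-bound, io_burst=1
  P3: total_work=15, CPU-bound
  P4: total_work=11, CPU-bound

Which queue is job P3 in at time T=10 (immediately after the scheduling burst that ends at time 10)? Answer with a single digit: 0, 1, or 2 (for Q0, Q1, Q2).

Answer: 1

Derivation:
t=0-2: P1@Q0 runs 2, rem=12, quantum used, demote→Q1. Q0=[P2,P3,P4] Q1=[P1] Q2=[]
t=2-3: P2@Q0 runs 1, rem=12, I/O yield, promote→Q0. Q0=[P3,P4,P2] Q1=[P1] Q2=[]
t=3-5: P3@Q0 runs 2, rem=13, quantum used, demote→Q1. Q0=[P4,P2] Q1=[P1,P3] Q2=[]
t=5-7: P4@Q0 runs 2, rem=9, quantum used, demote→Q1. Q0=[P2] Q1=[P1,P3,P4] Q2=[]
t=7-8: P2@Q0 runs 1, rem=11, I/O yield, promote→Q0. Q0=[P2] Q1=[P1,P3,P4] Q2=[]
t=8-9: P2@Q0 runs 1, rem=10, I/O yield, promote→Q0. Q0=[P2] Q1=[P1,P3,P4] Q2=[]
t=9-10: P2@Q0 runs 1, rem=9, I/O yield, promote→Q0. Q0=[P2] Q1=[P1,P3,P4] Q2=[]
t=10-11: P2@Q0 runs 1, rem=8, I/O yield, promote→Q0. Q0=[P2] Q1=[P1,P3,P4] Q2=[]
t=11-12: P2@Q0 runs 1, rem=7, I/O yield, promote→Q0. Q0=[P2] Q1=[P1,P3,P4] Q2=[]
t=12-13: P2@Q0 runs 1, rem=6, I/O yield, promote→Q0. Q0=[P2] Q1=[P1,P3,P4] Q2=[]
t=13-14: P2@Q0 runs 1, rem=5, I/O yield, promote→Q0. Q0=[P2] Q1=[P1,P3,P4] Q2=[]
t=14-15: P2@Q0 runs 1, rem=4, I/O yield, promote→Q0. Q0=[P2] Q1=[P1,P3,P4] Q2=[]
t=15-16: P2@Q0 runs 1, rem=3, I/O yield, promote→Q0. Q0=[P2] Q1=[P1,P3,P4] Q2=[]
t=16-17: P2@Q0 runs 1, rem=2, I/O yield, promote→Q0. Q0=[P2] Q1=[P1,P3,P4] Q2=[]
t=17-18: P2@Q0 runs 1, rem=1, I/O yield, promote→Q0. Q0=[P2] Q1=[P1,P3,P4] Q2=[]
t=18-19: P2@Q0 runs 1, rem=0, completes. Q0=[] Q1=[P1,P3,P4] Q2=[]
t=19-23: P1@Q1 runs 4, rem=8, quantum used, demote→Q2. Q0=[] Q1=[P3,P4] Q2=[P1]
t=23-27: P3@Q1 runs 4, rem=9, quantum used, demote→Q2. Q0=[] Q1=[P4] Q2=[P1,P3]
t=27-31: P4@Q1 runs 4, rem=5, quantum used, demote→Q2. Q0=[] Q1=[] Q2=[P1,P3,P4]
t=31-39: P1@Q2 runs 8, rem=0, completes. Q0=[] Q1=[] Q2=[P3,P4]
t=39-48: P3@Q2 runs 9, rem=0, completes. Q0=[] Q1=[] Q2=[P4]
t=48-53: P4@Q2 runs 5, rem=0, completes. Q0=[] Q1=[] Q2=[]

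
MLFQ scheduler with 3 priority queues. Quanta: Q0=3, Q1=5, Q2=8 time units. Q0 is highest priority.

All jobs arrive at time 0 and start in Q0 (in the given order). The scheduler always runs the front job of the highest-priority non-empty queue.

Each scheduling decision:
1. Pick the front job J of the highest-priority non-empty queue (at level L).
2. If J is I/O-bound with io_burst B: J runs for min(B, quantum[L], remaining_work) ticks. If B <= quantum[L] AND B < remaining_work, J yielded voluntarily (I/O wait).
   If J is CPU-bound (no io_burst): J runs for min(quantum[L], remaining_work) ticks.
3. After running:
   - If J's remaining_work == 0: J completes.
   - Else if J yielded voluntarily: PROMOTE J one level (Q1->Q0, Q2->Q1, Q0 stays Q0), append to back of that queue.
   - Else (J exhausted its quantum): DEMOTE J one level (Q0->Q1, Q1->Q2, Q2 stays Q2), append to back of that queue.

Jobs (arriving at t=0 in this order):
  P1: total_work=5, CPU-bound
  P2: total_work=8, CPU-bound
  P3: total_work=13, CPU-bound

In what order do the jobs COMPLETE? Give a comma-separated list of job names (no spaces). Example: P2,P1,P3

t=0-3: P1@Q0 runs 3, rem=2, quantum used, demote→Q1. Q0=[P2,P3] Q1=[P1] Q2=[]
t=3-6: P2@Q0 runs 3, rem=5, quantum used, demote→Q1. Q0=[P3] Q1=[P1,P2] Q2=[]
t=6-9: P3@Q0 runs 3, rem=10, quantum used, demote→Q1. Q0=[] Q1=[P1,P2,P3] Q2=[]
t=9-11: P1@Q1 runs 2, rem=0, completes. Q0=[] Q1=[P2,P3] Q2=[]
t=11-16: P2@Q1 runs 5, rem=0, completes. Q0=[] Q1=[P3] Q2=[]
t=16-21: P3@Q1 runs 5, rem=5, quantum used, demote→Q2. Q0=[] Q1=[] Q2=[P3]
t=21-26: P3@Q2 runs 5, rem=0, completes. Q0=[] Q1=[] Q2=[]

Answer: P1,P2,P3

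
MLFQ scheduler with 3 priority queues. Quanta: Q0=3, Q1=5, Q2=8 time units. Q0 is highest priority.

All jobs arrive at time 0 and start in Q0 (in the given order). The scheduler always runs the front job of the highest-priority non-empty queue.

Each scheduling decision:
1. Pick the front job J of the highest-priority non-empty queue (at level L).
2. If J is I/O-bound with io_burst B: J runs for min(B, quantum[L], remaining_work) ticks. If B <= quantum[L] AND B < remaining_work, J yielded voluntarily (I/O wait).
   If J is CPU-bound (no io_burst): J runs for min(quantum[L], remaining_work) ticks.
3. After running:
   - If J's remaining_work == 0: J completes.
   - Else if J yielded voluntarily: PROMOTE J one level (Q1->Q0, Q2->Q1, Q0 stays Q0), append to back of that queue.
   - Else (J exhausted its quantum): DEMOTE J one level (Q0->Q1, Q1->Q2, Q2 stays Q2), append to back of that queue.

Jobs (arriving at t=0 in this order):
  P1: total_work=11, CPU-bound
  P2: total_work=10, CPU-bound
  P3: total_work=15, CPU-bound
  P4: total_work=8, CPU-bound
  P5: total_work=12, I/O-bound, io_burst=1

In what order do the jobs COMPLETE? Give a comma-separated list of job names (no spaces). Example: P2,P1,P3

Answer: P5,P4,P1,P2,P3

Derivation:
t=0-3: P1@Q0 runs 3, rem=8, quantum used, demote→Q1. Q0=[P2,P3,P4,P5] Q1=[P1] Q2=[]
t=3-6: P2@Q0 runs 3, rem=7, quantum used, demote→Q1. Q0=[P3,P4,P5] Q1=[P1,P2] Q2=[]
t=6-9: P3@Q0 runs 3, rem=12, quantum used, demote→Q1. Q0=[P4,P5] Q1=[P1,P2,P3] Q2=[]
t=9-12: P4@Q0 runs 3, rem=5, quantum used, demote→Q1. Q0=[P5] Q1=[P1,P2,P3,P4] Q2=[]
t=12-13: P5@Q0 runs 1, rem=11, I/O yield, promote→Q0. Q0=[P5] Q1=[P1,P2,P3,P4] Q2=[]
t=13-14: P5@Q0 runs 1, rem=10, I/O yield, promote→Q0. Q0=[P5] Q1=[P1,P2,P3,P4] Q2=[]
t=14-15: P5@Q0 runs 1, rem=9, I/O yield, promote→Q0. Q0=[P5] Q1=[P1,P2,P3,P4] Q2=[]
t=15-16: P5@Q0 runs 1, rem=8, I/O yield, promote→Q0. Q0=[P5] Q1=[P1,P2,P3,P4] Q2=[]
t=16-17: P5@Q0 runs 1, rem=7, I/O yield, promote→Q0. Q0=[P5] Q1=[P1,P2,P3,P4] Q2=[]
t=17-18: P5@Q0 runs 1, rem=6, I/O yield, promote→Q0. Q0=[P5] Q1=[P1,P2,P3,P4] Q2=[]
t=18-19: P5@Q0 runs 1, rem=5, I/O yield, promote→Q0. Q0=[P5] Q1=[P1,P2,P3,P4] Q2=[]
t=19-20: P5@Q0 runs 1, rem=4, I/O yield, promote→Q0. Q0=[P5] Q1=[P1,P2,P3,P4] Q2=[]
t=20-21: P5@Q0 runs 1, rem=3, I/O yield, promote→Q0. Q0=[P5] Q1=[P1,P2,P3,P4] Q2=[]
t=21-22: P5@Q0 runs 1, rem=2, I/O yield, promote→Q0. Q0=[P5] Q1=[P1,P2,P3,P4] Q2=[]
t=22-23: P5@Q0 runs 1, rem=1, I/O yield, promote→Q0. Q0=[P5] Q1=[P1,P2,P3,P4] Q2=[]
t=23-24: P5@Q0 runs 1, rem=0, completes. Q0=[] Q1=[P1,P2,P3,P4] Q2=[]
t=24-29: P1@Q1 runs 5, rem=3, quantum used, demote→Q2. Q0=[] Q1=[P2,P3,P4] Q2=[P1]
t=29-34: P2@Q1 runs 5, rem=2, quantum used, demote→Q2. Q0=[] Q1=[P3,P4] Q2=[P1,P2]
t=34-39: P3@Q1 runs 5, rem=7, quantum used, demote→Q2. Q0=[] Q1=[P4] Q2=[P1,P2,P3]
t=39-44: P4@Q1 runs 5, rem=0, completes. Q0=[] Q1=[] Q2=[P1,P2,P3]
t=44-47: P1@Q2 runs 3, rem=0, completes. Q0=[] Q1=[] Q2=[P2,P3]
t=47-49: P2@Q2 runs 2, rem=0, completes. Q0=[] Q1=[] Q2=[P3]
t=49-56: P3@Q2 runs 7, rem=0, completes. Q0=[] Q1=[] Q2=[]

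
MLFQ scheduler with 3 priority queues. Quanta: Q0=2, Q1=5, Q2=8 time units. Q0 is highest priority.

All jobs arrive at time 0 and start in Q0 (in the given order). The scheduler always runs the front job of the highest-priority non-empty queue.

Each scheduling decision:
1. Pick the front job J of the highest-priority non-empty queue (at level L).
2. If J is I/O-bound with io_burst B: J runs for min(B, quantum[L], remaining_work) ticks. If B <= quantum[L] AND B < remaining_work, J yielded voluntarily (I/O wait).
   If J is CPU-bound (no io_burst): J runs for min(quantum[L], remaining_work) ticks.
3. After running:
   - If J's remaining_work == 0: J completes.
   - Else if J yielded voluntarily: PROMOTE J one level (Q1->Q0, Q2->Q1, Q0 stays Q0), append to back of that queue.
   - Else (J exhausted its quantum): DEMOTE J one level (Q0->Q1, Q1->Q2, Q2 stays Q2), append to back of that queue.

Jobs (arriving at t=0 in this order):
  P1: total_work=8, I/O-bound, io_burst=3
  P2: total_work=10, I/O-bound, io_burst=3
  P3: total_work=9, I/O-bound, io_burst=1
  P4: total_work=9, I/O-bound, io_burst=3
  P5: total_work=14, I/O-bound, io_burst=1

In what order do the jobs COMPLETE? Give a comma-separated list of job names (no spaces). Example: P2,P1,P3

Answer: P3,P5,P1,P2,P4

Derivation:
t=0-2: P1@Q0 runs 2, rem=6, quantum used, demote→Q1. Q0=[P2,P3,P4,P5] Q1=[P1] Q2=[]
t=2-4: P2@Q0 runs 2, rem=8, quantum used, demote→Q1. Q0=[P3,P4,P5] Q1=[P1,P2] Q2=[]
t=4-5: P3@Q0 runs 1, rem=8, I/O yield, promote→Q0. Q0=[P4,P5,P3] Q1=[P1,P2] Q2=[]
t=5-7: P4@Q0 runs 2, rem=7, quantum used, demote→Q1. Q0=[P5,P3] Q1=[P1,P2,P4] Q2=[]
t=7-8: P5@Q0 runs 1, rem=13, I/O yield, promote→Q0. Q0=[P3,P5] Q1=[P1,P2,P4] Q2=[]
t=8-9: P3@Q0 runs 1, rem=7, I/O yield, promote→Q0. Q0=[P5,P3] Q1=[P1,P2,P4] Q2=[]
t=9-10: P5@Q0 runs 1, rem=12, I/O yield, promote→Q0. Q0=[P3,P5] Q1=[P1,P2,P4] Q2=[]
t=10-11: P3@Q0 runs 1, rem=6, I/O yield, promote→Q0. Q0=[P5,P3] Q1=[P1,P2,P4] Q2=[]
t=11-12: P5@Q0 runs 1, rem=11, I/O yield, promote→Q0. Q0=[P3,P5] Q1=[P1,P2,P4] Q2=[]
t=12-13: P3@Q0 runs 1, rem=5, I/O yield, promote→Q0. Q0=[P5,P3] Q1=[P1,P2,P4] Q2=[]
t=13-14: P5@Q0 runs 1, rem=10, I/O yield, promote→Q0. Q0=[P3,P5] Q1=[P1,P2,P4] Q2=[]
t=14-15: P3@Q0 runs 1, rem=4, I/O yield, promote→Q0. Q0=[P5,P3] Q1=[P1,P2,P4] Q2=[]
t=15-16: P5@Q0 runs 1, rem=9, I/O yield, promote→Q0. Q0=[P3,P5] Q1=[P1,P2,P4] Q2=[]
t=16-17: P3@Q0 runs 1, rem=3, I/O yield, promote→Q0. Q0=[P5,P3] Q1=[P1,P2,P4] Q2=[]
t=17-18: P5@Q0 runs 1, rem=8, I/O yield, promote→Q0. Q0=[P3,P5] Q1=[P1,P2,P4] Q2=[]
t=18-19: P3@Q0 runs 1, rem=2, I/O yield, promote→Q0. Q0=[P5,P3] Q1=[P1,P2,P4] Q2=[]
t=19-20: P5@Q0 runs 1, rem=7, I/O yield, promote→Q0. Q0=[P3,P5] Q1=[P1,P2,P4] Q2=[]
t=20-21: P3@Q0 runs 1, rem=1, I/O yield, promote→Q0. Q0=[P5,P3] Q1=[P1,P2,P4] Q2=[]
t=21-22: P5@Q0 runs 1, rem=6, I/O yield, promote→Q0. Q0=[P3,P5] Q1=[P1,P2,P4] Q2=[]
t=22-23: P3@Q0 runs 1, rem=0, completes. Q0=[P5] Q1=[P1,P2,P4] Q2=[]
t=23-24: P5@Q0 runs 1, rem=5, I/O yield, promote→Q0. Q0=[P5] Q1=[P1,P2,P4] Q2=[]
t=24-25: P5@Q0 runs 1, rem=4, I/O yield, promote→Q0. Q0=[P5] Q1=[P1,P2,P4] Q2=[]
t=25-26: P5@Q0 runs 1, rem=3, I/O yield, promote→Q0. Q0=[P5] Q1=[P1,P2,P4] Q2=[]
t=26-27: P5@Q0 runs 1, rem=2, I/O yield, promote→Q0. Q0=[P5] Q1=[P1,P2,P4] Q2=[]
t=27-28: P5@Q0 runs 1, rem=1, I/O yield, promote→Q0. Q0=[P5] Q1=[P1,P2,P4] Q2=[]
t=28-29: P5@Q0 runs 1, rem=0, completes. Q0=[] Q1=[P1,P2,P4] Q2=[]
t=29-32: P1@Q1 runs 3, rem=3, I/O yield, promote→Q0. Q0=[P1] Q1=[P2,P4] Q2=[]
t=32-34: P1@Q0 runs 2, rem=1, quantum used, demote→Q1. Q0=[] Q1=[P2,P4,P1] Q2=[]
t=34-37: P2@Q1 runs 3, rem=5, I/O yield, promote→Q0. Q0=[P2] Q1=[P4,P1] Q2=[]
t=37-39: P2@Q0 runs 2, rem=3, quantum used, demote→Q1. Q0=[] Q1=[P4,P1,P2] Q2=[]
t=39-42: P4@Q1 runs 3, rem=4, I/O yield, promote→Q0. Q0=[P4] Q1=[P1,P2] Q2=[]
t=42-44: P4@Q0 runs 2, rem=2, quantum used, demote→Q1. Q0=[] Q1=[P1,P2,P4] Q2=[]
t=44-45: P1@Q1 runs 1, rem=0, completes. Q0=[] Q1=[P2,P4] Q2=[]
t=45-48: P2@Q1 runs 3, rem=0, completes. Q0=[] Q1=[P4] Q2=[]
t=48-50: P4@Q1 runs 2, rem=0, completes. Q0=[] Q1=[] Q2=[]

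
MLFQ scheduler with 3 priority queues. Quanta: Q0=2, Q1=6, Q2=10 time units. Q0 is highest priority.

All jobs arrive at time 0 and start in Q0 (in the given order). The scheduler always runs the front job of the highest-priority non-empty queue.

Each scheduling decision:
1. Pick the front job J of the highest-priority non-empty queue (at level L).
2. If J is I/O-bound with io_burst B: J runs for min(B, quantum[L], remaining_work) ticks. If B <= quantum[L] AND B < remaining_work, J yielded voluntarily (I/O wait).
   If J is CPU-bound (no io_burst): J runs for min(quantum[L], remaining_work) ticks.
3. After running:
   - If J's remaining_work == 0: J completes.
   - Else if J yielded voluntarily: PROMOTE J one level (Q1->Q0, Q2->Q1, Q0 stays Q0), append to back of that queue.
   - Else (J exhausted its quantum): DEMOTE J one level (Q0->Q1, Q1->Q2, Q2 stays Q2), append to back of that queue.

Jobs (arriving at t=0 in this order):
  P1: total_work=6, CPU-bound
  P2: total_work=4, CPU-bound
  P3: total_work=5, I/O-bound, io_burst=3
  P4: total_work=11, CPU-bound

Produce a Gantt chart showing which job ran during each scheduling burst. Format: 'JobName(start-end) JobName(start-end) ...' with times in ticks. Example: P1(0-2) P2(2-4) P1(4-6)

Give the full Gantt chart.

t=0-2: P1@Q0 runs 2, rem=4, quantum used, demote→Q1. Q0=[P2,P3,P4] Q1=[P1] Q2=[]
t=2-4: P2@Q0 runs 2, rem=2, quantum used, demote→Q1. Q0=[P3,P4] Q1=[P1,P2] Q2=[]
t=4-6: P3@Q0 runs 2, rem=3, quantum used, demote→Q1. Q0=[P4] Q1=[P1,P2,P3] Q2=[]
t=6-8: P4@Q0 runs 2, rem=9, quantum used, demote→Q1. Q0=[] Q1=[P1,P2,P3,P4] Q2=[]
t=8-12: P1@Q1 runs 4, rem=0, completes. Q0=[] Q1=[P2,P3,P4] Q2=[]
t=12-14: P2@Q1 runs 2, rem=0, completes. Q0=[] Q1=[P3,P4] Q2=[]
t=14-17: P3@Q1 runs 3, rem=0, completes. Q0=[] Q1=[P4] Q2=[]
t=17-23: P4@Q1 runs 6, rem=3, quantum used, demote→Q2. Q0=[] Q1=[] Q2=[P4]
t=23-26: P4@Q2 runs 3, rem=0, completes. Q0=[] Q1=[] Q2=[]

Answer: P1(0-2) P2(2-4) P3(4-6) P4(6-8) P1(8-12) P2(12-14) P3(14-17) P4(17-23) P4(23-26)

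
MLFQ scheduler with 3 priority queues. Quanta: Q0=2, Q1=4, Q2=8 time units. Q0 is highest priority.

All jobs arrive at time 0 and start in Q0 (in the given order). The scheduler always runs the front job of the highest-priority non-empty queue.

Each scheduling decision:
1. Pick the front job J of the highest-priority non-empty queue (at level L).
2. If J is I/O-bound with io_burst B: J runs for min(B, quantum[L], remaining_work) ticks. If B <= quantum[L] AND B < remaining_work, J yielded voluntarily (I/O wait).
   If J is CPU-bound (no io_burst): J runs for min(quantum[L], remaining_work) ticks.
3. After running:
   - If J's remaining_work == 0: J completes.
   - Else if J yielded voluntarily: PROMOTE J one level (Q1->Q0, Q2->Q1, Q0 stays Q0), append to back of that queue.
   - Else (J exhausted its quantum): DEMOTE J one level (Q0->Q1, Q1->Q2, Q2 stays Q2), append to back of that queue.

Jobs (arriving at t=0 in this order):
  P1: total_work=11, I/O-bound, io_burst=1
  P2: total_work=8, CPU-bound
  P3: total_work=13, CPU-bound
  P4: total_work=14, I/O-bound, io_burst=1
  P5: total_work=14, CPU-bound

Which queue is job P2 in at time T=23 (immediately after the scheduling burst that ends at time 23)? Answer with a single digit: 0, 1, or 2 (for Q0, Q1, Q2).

Answer: 1

Derivation:
t=0-1: P1@Q0 runs 1, rem=10, I/O yield, promote→Q0. Q0=[P2,P3,P4,P5,P1] Q1=[] Q2=[]
t=1-3: P2@Q0 runs 2, rem=6, quantum used, demote→Q1. Q0=[P3,P4,P5,P1] Q1=[P2] Q2=[]
t=3-5: P3@Q0 runs 2, rem=11, quantum used, demote→Q1. Q0=[P4,P5,P1] Q1=[P2,P3] Q2=[]
t=5-6: P4@Q0 runs 1, rem=13, I/O yield, promote→Q0. Q0=[P5,P1,P4] Q1=[P2,P3] Q2=[]
t=6-8: P5@Q0 runs 2, rem=12, quantum used, demote→Q1. Q0=[P1,P4] Q1=[P2,P3,P5] Q2=[]
t=8-9: P1@Q0 runs 1, rem=9, I/O yield, promote→Q0. Q0=[P4,P1] Q1=[P2,P3,P5] Q2=[]
t=9-10: P4@Q0 runs 1, rem=12, I/O yield, promote→Q0. Q0=[P1,P4] Q1=[P2,P3,P5] Q2=[]
t=10-11: P1@Q0 runs 1, rem=8, I/O yield, promote→Q0. Q0=[P4,P1] Q1=[P2,P3,P5] Q2=[]
t=11-12: P4@Q0 runs 1, rem=11, I/O yield, promote→Q0. Q0=[P1,P4] Q1=[P2,P3,P5] Q2=[]
t=12-13: P1@Q0 runs 1, rem=7, I/O yield, promote→Q0. Q0=[P4,P1] Q1=[P2,P3,P5] Q2=[]
t=13-14: P4@Q0 runs 1, rem=10, I/O yield, promote→Q0. Q0=[P1,P4] Q1=[P2,P3,P5] Q2=[]
t=14-15: P1@Q0 runs 1, rem=6, I/O yield, promote→Q0. Q0=[P4,P1] Q1=[P2,P3,P5] Q2=[]
t=15-16: P4@Q0 runs 1, rem=9, I/O yield, promote→Q0. Q0=[P1,P4] Q1=[P2,P3,P5] Q2=[]
t=16-17: P1@Q0 runs 1, rem=5, I/O yield, promote→Q0. Q0=[P4,P1] Q1=[P2,P3,P5] Q2=[]
t=17-18: P4@Q0 runs 1, rem=8, I/O yield, promote→Q0. Q0=[P1,P4] Q1=[P2,P3,P5] Q2=[]
t=18-19: P1@Q0 runs 1, rem=4, I/O yield, promote→Q0. Q0=[P4,P1] Q1=[P2,P3,P5] Q2=[]
t=19-20: P4@Q0 runs 1, rem=7, I/O yield, promote→Q0. Q0=[P1,P4] Q1=[P2,P3,P5] Q2=[]
t=20-21: P1@Q0 runs 1, rem=3, I/O yield, promote→Q0. Q0=[P4,P1] Q1=[P2,P3,P5] Q2=[]
t=21-22: P4@Q0 runs 1, rem=6, I/O yield, promote→Q0. Q0=[P1,P4] Q1=[P2,P3,P5] Q2=[]
t=22-23: P1@Q0 runs 1, rem=2, I/O yield, promote→Q0. Q0=[P4,P1] Q1=[P2,P3,P5] Q2=[]
t=23-24: P4@Q0 runs 1, rem=5, I/O yield, promote→Q0. Q0=[P1,P4] Q1=[P2,P3,P5] Q2=[]
t=24-25: P1@Q0 runs 1, rem=1, I/O yield, promote→Q0. Q0=[P4,P1] Q1=[P2,P3,P5] Q2=[]
t=25-26: P4@Q0 runs 1, rem=4, I/O yield, promote→Q0. Q0=[P1,P4] Q1=[P2,P3,P5] Q2=[]
t=26-27: P1@Q0 runs 1, rem=0, completes. Q0=[P4] Q1=[P2,P3,P5] Q2=[]
t=27-28: P4@Q0 runs 1, rem=3, I/O yield, promote→Q0. Q0=[P4] Q1=[P2,P3,P5] Q2=[]
t=28-29: P4@Q0 runs 1, rem=2, I/O yield, promote→Q0. Q0=[P4] Q1=[P2,P3,P5] Q2=[]
t=29-30: P4@Q0 runs 1, rem=1, I/O yield, promote→Q0. Q0=[P4] Q1=[P2,P3,P5] Q2=[]
t=30-31: P4@Q0 runs 1, rem=0, completes. Q0=[] Q1=[P2,P3,P5] Q2=[]
t=31-35: P2@Q1 runs 4, rem=2, quantum used, demote→Q2. Q0=[] Q1=[P3,P5] Q2=[P2]
t=35-39: P3@Q1 runs 4, rem=7, quantum used, demote→Q2. Q0=[] Q1=[P5] Q2=[P2,P3]
t=39-43: P5@Q1 runs 4, rem=8, quantum used, demote→Q2. Q0=[] Q1=[] Q2=[P2,P3,P5]
t=43-45: P2@Q2 runs 2, rem=0, completes. Q0=[] Q1=[] Q2=[P3,P5]
t=45-52: P3@Q2 runs 7, rem=0, completes. Q0=[] Q1=[] Q2=[P5]
t=52-60: P5@Q2 runs 8, rem=0, completes. Q0=[] Q1=[] Q2=[]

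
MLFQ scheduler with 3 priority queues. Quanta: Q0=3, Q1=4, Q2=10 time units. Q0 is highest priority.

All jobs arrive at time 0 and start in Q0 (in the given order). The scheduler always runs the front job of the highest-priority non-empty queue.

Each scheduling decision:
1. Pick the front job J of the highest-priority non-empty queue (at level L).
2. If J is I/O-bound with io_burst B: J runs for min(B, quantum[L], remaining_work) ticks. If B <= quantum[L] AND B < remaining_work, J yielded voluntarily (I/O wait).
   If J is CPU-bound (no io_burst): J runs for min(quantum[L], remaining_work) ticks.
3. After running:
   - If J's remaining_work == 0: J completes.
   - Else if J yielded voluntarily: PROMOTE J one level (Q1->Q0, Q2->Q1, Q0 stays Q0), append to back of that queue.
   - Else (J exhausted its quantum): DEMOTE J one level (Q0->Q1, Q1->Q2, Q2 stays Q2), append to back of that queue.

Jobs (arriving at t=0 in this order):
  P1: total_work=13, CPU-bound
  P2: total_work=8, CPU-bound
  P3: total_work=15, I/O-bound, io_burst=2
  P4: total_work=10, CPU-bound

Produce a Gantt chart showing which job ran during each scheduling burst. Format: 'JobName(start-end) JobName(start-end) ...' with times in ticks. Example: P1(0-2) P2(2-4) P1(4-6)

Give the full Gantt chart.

t=0-3: P1@Q0 runs 3, rem=10, quantum used, demote→Q1. Q0=[P2,P3,P4] Q1=[P1] Q2=[]
t=3-6: P2@Q0 runs 3, rem=5, quantum used, demote→Q1. Q0=[P3,P4] Q1=[P1,P2] Q2=[]
t=6-8: P3@Q0 runs 2, rem=13, I/O yield, promote→Q0. Q0=[P4,P3] Q1=[P1,P2] Q2=[]
t=8-11: P4@Q0 runs 3, rem=7, quantum used, demote→Q1. Q0=[P3] Q1=[P1,P2,P4] Q2=[]
t=11-13: P3@Q0 runs 2, rem=11, I/O yield, promote→Q0. Q0=[P3] Q1=[P1,P2,P4] Q2=[]
t=13-15: P3@Q0 runs 2, rem=9, I/O yield, promote→Q0. Q0=[P3] Q1=[P1,P2,P4] Q2=[]
t=15-17: P3@Q0 runs 2, rem=7, I/O yield, promote→Q0. Q0=[P3] Q1=[P1,P2,P4] Q2=[]
t=17-19: P3@Q0 runs 2, rem=5, I/O yield, promote→Q0. Q0=[P3] Q1=[P1,P2,P4] Q2=[]
t=19-21: P3@Q0 runs 2, rem=3, I/O yield, promote→Q0. Q0=[P3] Q1=[P1,P2,P4] Q2=[]
t=21-23: P3@Q0 runs 2, rem=1, I/O yield, promote→Q0. Q0=[P3] Q1=[P1,P2,P4] Q2=[]
t=23-24: P3@Q0 runs 1, rem=0, completes. Q0=[] Q1=[P1,P2,P4] Q2=[]
t=24-28: P1@Q1 runs 4, rem=6, quantum used, demote→Q2. Q0=[] Q1=[P2,P4] Q2=[P1]
t=28-32: P2@Q1 runs 4, rem=1, quantum used, demote→Q2. Q0=[] Q1=[P4] Q2=[P1,P2]
t=32-36: P4@Q1 runs 4, rem=3, quantum used, demote→Q2. Q0=[] Q1=[] Q2=[P1,P2,P4]
t=36-42: P1@Q2 runs 6, rem=0, completes. Q0=[] Q1=[] Q2=[P2,P4]
t=42-43: P2@Q2 runs 1, rem=0, completes. Q0=[] Q1=[] Q2=[P4]
t=43-46: P4@Q2 runs 3, rem=0, completes. Q0=[] Q1=[] Q2=[]

Answer: P1(0-3) P2(3-6) P3(6-8) P4(8-11) P3(11-13) P3(13-15) P3(15-17) P3(17-19) P3(19-21) P3(21-23) P3(23-24) P1(24-28) P2(28-32) P4(32-36) P1(36-42) P2(42-43) P4(43-46)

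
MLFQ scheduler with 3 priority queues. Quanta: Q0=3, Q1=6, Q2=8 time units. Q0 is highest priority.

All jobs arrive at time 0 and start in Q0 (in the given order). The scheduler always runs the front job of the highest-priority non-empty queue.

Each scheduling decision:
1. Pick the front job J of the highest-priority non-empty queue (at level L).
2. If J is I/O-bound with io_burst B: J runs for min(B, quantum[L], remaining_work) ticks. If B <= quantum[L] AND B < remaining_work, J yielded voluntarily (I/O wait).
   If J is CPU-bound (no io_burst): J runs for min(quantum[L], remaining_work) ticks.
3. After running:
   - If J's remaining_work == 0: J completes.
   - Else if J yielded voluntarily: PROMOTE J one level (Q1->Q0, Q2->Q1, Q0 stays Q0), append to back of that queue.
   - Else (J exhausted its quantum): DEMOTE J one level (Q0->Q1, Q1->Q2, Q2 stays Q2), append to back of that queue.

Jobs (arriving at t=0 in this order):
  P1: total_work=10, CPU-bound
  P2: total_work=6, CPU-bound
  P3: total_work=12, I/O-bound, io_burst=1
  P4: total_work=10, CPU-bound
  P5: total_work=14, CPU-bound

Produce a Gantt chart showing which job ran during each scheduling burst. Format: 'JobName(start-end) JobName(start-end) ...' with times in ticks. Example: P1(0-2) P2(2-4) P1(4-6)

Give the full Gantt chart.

Answer: P1(0-3) P2(3-6) P3(6-7) P4(7-10) P5(10-13) P3(13-14) P3(14-15) P3(15-16) P3(16-17) P3(17-18) P3(18-19) P3(19-20) P3(20-21) P3(21-22) P3(22-23) P3(23-24) P1(24-30) P2(30-33) P4(33-39) P5(39-45) P1(45-46) P4(46-47) P5(47-52)

Derivation:
t=0-3: P1@Q0 runs 3, rem=7, quantum used, demote→Q1. Q0=[P2,P3,P4,P5] Q1=[P1] Q2=[]
t=3-6: P2@Q0 runs 3, rem=3, quantum used, demote→Q1. Q0=[P3,P4,P5] Q1=[P1,P2] Q2=[]
t=6-7: P3@Q0 runs 1, rem=11, I/O yield, promote→Q0. Q0=[P4,P5,P3] Q1=[P1,P2] Q2=[]
t=7-10: P4@Q0 runs 3, rem=7, quantum used, demote→Q1. Q0=[P5,P3] Q1=[P1,P2,P4] Q2=[]
t=10-13: P5@Q0 runs 3, rem=11, quantum used, demote→Q1. Q0=[P3] Q1=[P1,P2,P4,P5] Q2=[]
t=13-14: P3@Q0 runs 1, rem=10, I/O yield, promote→Q0. Q0=[P3] Q1=[P1,P2,P4,P5] Q2=[]
t=14-15: P3@Q0 runs 1, rem=9, I/O yield, promote→Q0. Q0=[P3] Q1=[P1,P2,P4,P5] Q2=[]
t=15-16: P3@Q0 runs 1, rem=8, I/O yield, promote→Q0. Q0=[P3] Q1=[P1,P2,P4,P5] Q2=[]
t=16-17: P3@Q0 runs 1, rem=7, I/O yield, promote→Q0. Q0=[P3] Q1=[P1,P2,P4,P5] Q2=[]
t=17-18: P3@Q0 runs 1, rem=6, I/O yield, promote→Q0. Q0=[P3] Q1=[P1,P2,P4,P5] Q2=[]
t=18-19: P3@Q0 runs 1, rem=5, I/O yield, promote→Q0. Q0=[P3] Q1=[P1,P2,P4,P5] Q2=[]
t=19-20: P3@Q0 runs 1, rem=4, I/O yield, promote→Q0. Q0=[P3] Q1=[P1,P2,P4,P5] Q2=[]
t=20-21: P3@Q0 runs 1, rem=3, I/O yield, promote→Q0. Q0=[P3] Q1=[P1,P2,P4,P5] Q2=[]
t=21-22: P3@Q0 runs 1, rem=2, I/O yield, promote→Q0. Q0=[P3] Q1=[P1,P2,P4,P5] Q2=[]
t=22-23: P3@Q0 runs 1, rem=1, I/O yield, promote→Q0. Q0=[P3] Q1=[P1,P2,P4,P5] Q2=[]
t=23-24: P3@Q0 runs 1, rem=0, completes. Q0=[] Q1=[P1,P2,P4,P5] Q2=[]
t=24-30: P1@Q1 runs 6, rem=1, quantum used, demote→Q2. Q0=[] Q1=[P2,P4,P5] Q2=[P1]
t=30-33: P2@Q1 runs 3, rem=0, completes. Q0=[] Q1=[P4,P5] Q2=[P1]
t=33-39: P4@Q1 runs 6, rem=1, quantum used, demote→Q2. Q0=[] Q1=[P5] Q2=[P1,P4]
t=39-45: P5@Q1 runs 6, rem=5, quantum used, demote→Q2. Q0=[] Q1=[] Q2=[P1,P4,P5]
t=45-46: P1@Q2 runs 1, rem=0, completes. Q0=[] Q1=[] Q2=[P4,P5]
t=46-47: P4@Q2 runs 1, rem=0, completes. Q0=[] Q1=[] Q2=[P5]
t=47-52: P5@Q2 runs 5, rem=0, completes. Q0=[] Q1=[] Q2=[]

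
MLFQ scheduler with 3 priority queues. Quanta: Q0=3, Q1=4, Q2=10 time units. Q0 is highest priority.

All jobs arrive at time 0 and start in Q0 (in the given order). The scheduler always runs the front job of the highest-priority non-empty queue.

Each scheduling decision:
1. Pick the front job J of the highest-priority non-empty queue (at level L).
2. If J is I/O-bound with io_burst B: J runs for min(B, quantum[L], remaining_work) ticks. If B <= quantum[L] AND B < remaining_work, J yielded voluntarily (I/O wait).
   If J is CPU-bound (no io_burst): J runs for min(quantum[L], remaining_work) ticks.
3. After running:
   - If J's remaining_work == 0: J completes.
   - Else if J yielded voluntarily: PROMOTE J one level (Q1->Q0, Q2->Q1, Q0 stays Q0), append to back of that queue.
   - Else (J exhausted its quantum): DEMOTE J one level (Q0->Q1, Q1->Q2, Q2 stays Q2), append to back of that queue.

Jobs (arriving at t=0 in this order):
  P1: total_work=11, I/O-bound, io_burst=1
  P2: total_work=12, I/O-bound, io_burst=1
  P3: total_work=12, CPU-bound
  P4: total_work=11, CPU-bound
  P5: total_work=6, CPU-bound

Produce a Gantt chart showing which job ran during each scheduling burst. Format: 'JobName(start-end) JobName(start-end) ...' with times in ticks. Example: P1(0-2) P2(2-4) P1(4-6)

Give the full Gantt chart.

t=0-1: P1@Q0 runs 1, rem=10, I/O yield, promote→Q0. Q0=[P2,P3,P4,P5,P1] Q1=[] Q2=[]
t=1-2: P2@Q0 runs 1, rem=11, I/O yield, promote→Q0. Q0=[P3,P4,P5,P1,P2] Q1=[] Q2=[]
t=2-5: P3@Q0 runs 3, rem=9, quantum used, demote→Q1. Q0=[P4,P5,P1,P2] Q1=[P3] Q2=[]
t=5-8: P4@Q0 runs 3, rem=8, quantum used, demote→Q1. Q0=[P5,P1,P2] Q1=[P3,P4] Q2=[]
t=8-11: P5@Q0 runs 3, rem=3, quantum used, demote→Q1. Q0=[P1,P2] Q1=[P3,P4,P5] Q2=[]
t=11-12: P1@Q0 runs 1, rem=9, I/O yield, promote→Q0. Q0=[P2,P1] Q1=[P3,P4,P5] Q2=[]
t=12-13: P2@Q0 runs 1, rem=10, I/O yield, promote→Q0. Q0=[P1,P2] Q1=[P3,P4,P5] Q2=[]
t=13-14: P1@Q0 runs 1, rem=8, I/O yield, promote→Q0. Q0=[P2,P1] Q1=[P3,P4,P5] Q2=[]
t=14-15: P2@Q0 runs 1, rem=9, I/O yield, promote→Q0. Q0=[P1,P2] Q1=[P3,P4,P5] Q2=[]
t=15-16: P1@Q0 runs 1, rem=7, I/O yield, promote→Q0. Q0=[P2,P1] Q1=[P3,P4,P5] Q2=[]
t=16-17: P2@Q0 runs 1, rem=8, I/O yield, promote→Q0. Q0=[P1,P2] Q1=[P3,P4,P5] Q2=[]
t=17-18: P1@Q0 runs 1, rem=6, I/O yield, promote→Q0. Q0=[P2,P1] Q1=[P3,P4,P5] Q2=[]
t=18-19: P2@Q0 runs 1, rem=7, I/O yield, promote→Q0. Q0=[P1,P2] Q1=[P3,P4,P5] Q2=[]
t=19-20: P1@Q0 runs 1, rem=5, I/O yield, promote→Q0. Q0=[P2,P1] Q1=[P3,P4,P5] Q2=[]
t=20-21: P2@Q0 runs 1, rem=6, I/O yield, promote→Q0. Q0=[P1,P2] Q1=[P3,P4,P5] Q2=[]
t=21-22: P1@Q0 runs 1, rem=4, I/O yield, promote→Q0. Q0=[P2,P1] Q1=[P3,P4,P5] Q2=[]
t=22-23: P2@Q0 runs 1, rem=5, I/O yield, promote→Q0. Q0=[P1,P2] Q1=[P3,P4,P5] Q2=[]
t=23-24: P1@Q0 runs 1, rem=3, I/O yield, promote→Q0. Q0=[P2,P1] Q1=[P3,P4,P5] Q2=[]
t=24-25: P2@Q0 runs 1, rem=4, I/O yield, promote→Q0. Q0=[P1,P2] Q1=[P3,P4,P5] Q2=[]
t=25-26: P1@Q0 runs 1, rem=2, I/O yield, promote→Q0. Q0=[P2,P1] Q1=[P3,P4,P5] Q2=[]
t=26-27: P2@Q0 runs 1, rem=3, I/O yield, promote→Q0. Q0=[P1,P2] Q1=[P3,P4,P5] Q2=[]
t=27-28: P1@Q0 runs 1, rem=1, I/O yield, promote→Q0. Q0=[P2,P1] Q1=[P3,P4,P5] Q2=[]
t=28-29: P2@Q0 runs 1, rem=2, I/O yield, promote→Q0. Q0=[P1,P2] Q1=[P3,P4,P5] Q2=[]
t=29-30: P1@Q0 runs 1, rem=0, completes. Q0=[P2] Q1=[P3,P4,P5] Q2=[]
t=30-31: P2@Q0 runs 1, rem=1, I/O yield, promote→Q0. Q0=[P2] Q1=[P3,P4,P5] Q2=[]
t=31-32: P2@Q0 runs 1, rem=0, completes. Q0=[] Q1=[P3,P4,P5] Q2=[]
t=32-36: P3@Q1 runs 4, rem=5, quantum used, demote→Q2. Q0=[] Q1=[P4,P5] Q2=[P3]
t=36-40: P4@Q1 runs 4, rem=4, quantum used, demote→Q2. Q0=[] Q1=[P5] Q2=[P3,P4]
t=40-43: P5@Q1 runs 3, rem=0, completes. Q0=[] Q1=[] Q2=[P3,P4]
t=43-48: P3@Q2 runs 5, rem=0, completes. Q0=[] Q1=[] Q2=[P4]
t=48-52: P4@Q2 runs 4, rem=0, completes. Q0=[] Q1=[] Q2=[]

Answer: P1(0-1) P2(1-2) P3(2-5) P4(5-8) P5(8-11) P1(11-12) P2(12-13) P1(13-14) P2(14-15) P1(15-16) P2(16-17) P1(17-18) P2(18-19) P1(19-20) P2(20-21) P1(21-22) P2(22-23) P1(23-24) P2(24-25) P1(25-26) P2(26-27) P1(27-28) P2(28-29) P1(29-30) P2(30-31) P2(31-32) P3(32-36) P4(36-40) P5(40-43) P3(43-48) P4(48-52)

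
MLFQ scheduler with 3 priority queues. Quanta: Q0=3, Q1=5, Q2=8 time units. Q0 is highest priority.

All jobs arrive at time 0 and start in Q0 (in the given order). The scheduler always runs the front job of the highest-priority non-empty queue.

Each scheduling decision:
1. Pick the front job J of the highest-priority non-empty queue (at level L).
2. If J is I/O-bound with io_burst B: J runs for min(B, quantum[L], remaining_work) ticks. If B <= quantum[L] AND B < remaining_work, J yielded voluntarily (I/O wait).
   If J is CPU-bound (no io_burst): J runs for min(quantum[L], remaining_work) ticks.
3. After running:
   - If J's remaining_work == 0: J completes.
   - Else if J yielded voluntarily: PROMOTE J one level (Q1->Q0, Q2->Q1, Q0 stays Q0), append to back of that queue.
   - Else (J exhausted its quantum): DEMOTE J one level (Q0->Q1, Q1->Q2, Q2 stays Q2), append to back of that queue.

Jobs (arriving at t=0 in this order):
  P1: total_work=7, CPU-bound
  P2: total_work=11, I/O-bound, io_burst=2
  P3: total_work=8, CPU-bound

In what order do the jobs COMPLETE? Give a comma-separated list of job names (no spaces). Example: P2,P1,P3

Answer: P2,P1,P3

Derivation:
t=0-3: P1@Q0 runs 3, rem=4, quantum used, demote→Q1. Q0=[P2,P3] Q1=[P1] Q2=[]
t=3-5: P2@Q0 runs 2, rem=9, I/O yield, promote→Q0. Q0=[P3,P2] Q1=[P1] Q2=[]
t=5-8: P3@Q0 runs 3, rem=5, quantum used, demote→Q1. Q0=[P2] Q1=[P1,P3] Q2=[]
t=8-10: P2@Q0 runs 2, rem=7, I/O yield, promote→Q0. Q0=[P2] Q1=[P1,P3] Q2=[]
t=10-12: P2@Q0 runs 2, rem=5, I/O yield, promote→Q0. Q0=[P2] Q1=[P1,P3] Q2=[]
t=12-14: P2@Q0 runs 2, rem=3, I/O yield, promote→Q0. Q0=[P2] Q1=[P1,P3] Q2=[]
t=14-16: P2@Q0 runs 2, rem=1, I/O yield, promote→Q0. Q0=[P2] Q1=[P1,P3] Q2=[]
t=16-17: P2@Q0 runs 1, rem=0, completes. Q0=[] Q1=[P1,P3] Q2=[]
t=17-21: P1@Q1 runs 4, rem=0, completes. Q0=[] Q1=[P3] Q2=[]
t=21-26: P3@Q1 runs 5, rem=0, completes. Q0=[] Q1=[] Q2=[]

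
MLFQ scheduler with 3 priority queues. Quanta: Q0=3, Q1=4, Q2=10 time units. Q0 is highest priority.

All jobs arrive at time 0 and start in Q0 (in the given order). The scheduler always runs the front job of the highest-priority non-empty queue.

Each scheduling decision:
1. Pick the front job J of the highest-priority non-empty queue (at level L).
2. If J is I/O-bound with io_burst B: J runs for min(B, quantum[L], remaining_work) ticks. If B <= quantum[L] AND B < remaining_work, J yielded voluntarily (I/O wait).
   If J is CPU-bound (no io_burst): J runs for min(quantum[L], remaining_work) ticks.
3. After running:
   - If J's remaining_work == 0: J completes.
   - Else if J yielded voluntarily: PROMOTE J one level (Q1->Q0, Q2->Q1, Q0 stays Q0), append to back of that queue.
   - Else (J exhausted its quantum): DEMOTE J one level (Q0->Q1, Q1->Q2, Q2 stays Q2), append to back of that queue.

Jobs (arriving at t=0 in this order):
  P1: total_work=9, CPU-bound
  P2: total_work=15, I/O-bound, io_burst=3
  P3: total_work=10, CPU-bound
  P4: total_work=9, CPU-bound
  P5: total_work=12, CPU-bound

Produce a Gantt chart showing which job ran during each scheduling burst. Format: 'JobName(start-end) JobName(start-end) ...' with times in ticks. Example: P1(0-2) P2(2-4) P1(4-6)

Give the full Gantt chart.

t=0-3: P1@Q0 runs 3, rem=6, quantum used, demote→Q1. Q0=[P2,P3,P4,P5] Q1=[P1] Q2=[]
t=3-6: P2@Q0 runs 3, rem=12, I/O yield, promote→Q0. Q0=[P3,P4,P5,P2] Q1=[P1] Q2=[]
t=6-9: P3@Q0 runs 3, rem=7, quantum used, demote→Q1. Q0=[P4,P5,P2] Q1=[P1,P3] Q2=[]
t=9-12: P4@Q0 runs 3, rem=6, quantum used, demote→Q1. Q0=[P5,P2] Q1=[P1,P3,P4] Q2=[]
t=12-15: P5@Q0 runs 3, rem=9, quantum used, demote→Q1. Q0=[P2] Q1=[P1,P3,P4,P5] Q2=[]
t=15-18: P2@Q0 runs 3, rem=9, I/O yield, promote→Q0. Q0=[P2] Q1=[P1,P3,P4,P5] Q2=[]
t=18-21: P2@Q0 runs 3, rem=6, I/O yield, promote→Q0. Q0=[P2] Q1=[P1,P3,P4,P5] Q2=[]
t=21-24: P2@Q0 runs 3, rem=3, I/O yield, promote→Q0. Q0=[P2] Q1=[P1,P3,P4,P5] Q2=[]
t=24-27: P2@Q0 runs 3, rem=0, completes. Q0=[] Q1=[P1,P3,P4,P5] Q2=[]
t=27-31: P1@Q1 runs 4, rem=2, quantum used, demote→Q2. Q0=[] Q1=[P3,P4,P5] Q2=[P1]
t=31-35: P3@Q1 runs 4, rem=3, quantum used, demote→Q2. Q0=[] Q1=[P4,P5] Q2=[P1,P3]
t=35-39: P4@Q1 runs 4, rem=2, quantum used, demote→Q2. Q0=[] Q1=[P5] Q2=[P1,P3,P4]
t=39-43: P5@Q1 runs 4, rem=5, quantum used, demote→Q2. Q0=[] Q1=[] Q2=[P1,P3,P4,P5]
t=43-45: P1@Q2 runs 2, rem=0, completes. Q0=[] Q1=[] Q2=[P3,P4,P5]
t=45-48: P3@Q2 runs 3, rem=0, completes. Q0=[] Q1=[] Q2=[P4,P5]
t=48-50: P4@Q2 runs 2, rem=0, completes. Q0=[] Q1=[] Q2=[P5]
t=50-55: P5@Q2 runs 5, rem=0, completes. Q0=[] Q1=[] Q2=[]

Answer: P1(0-3) P2(3-6) P3(6-9) P4(9-12) P5(12-15) P2(15-18) P2(18-21) P2(21-24) P2(24-27) P1(27-31) P3(31-35) P4(35-39) P5(39-43) P1(43-45) P3(45-48) P4(48-50) P5(50-55)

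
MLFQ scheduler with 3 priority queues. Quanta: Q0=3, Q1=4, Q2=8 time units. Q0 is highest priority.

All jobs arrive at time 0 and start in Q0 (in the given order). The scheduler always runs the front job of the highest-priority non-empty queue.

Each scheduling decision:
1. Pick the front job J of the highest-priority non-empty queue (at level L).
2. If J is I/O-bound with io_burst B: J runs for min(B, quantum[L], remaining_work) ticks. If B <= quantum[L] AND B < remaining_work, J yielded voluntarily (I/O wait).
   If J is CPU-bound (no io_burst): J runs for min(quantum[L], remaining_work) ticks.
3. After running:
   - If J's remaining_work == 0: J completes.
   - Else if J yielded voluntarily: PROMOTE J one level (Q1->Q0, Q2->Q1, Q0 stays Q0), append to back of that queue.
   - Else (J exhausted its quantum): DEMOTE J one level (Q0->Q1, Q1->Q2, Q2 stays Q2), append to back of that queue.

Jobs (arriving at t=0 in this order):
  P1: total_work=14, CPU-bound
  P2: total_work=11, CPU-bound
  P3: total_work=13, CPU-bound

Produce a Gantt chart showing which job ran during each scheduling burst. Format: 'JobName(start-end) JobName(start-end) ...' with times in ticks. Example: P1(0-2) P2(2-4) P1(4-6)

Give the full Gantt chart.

Answer: P1(0-3) P2(3-6) P3(6-9) P1(9-13) P2(13-17) P3(17-21) P1(21-28) P2(28-32) P3(32-38)

Derivation:
t=0-3: P1@Q0 runs 3, rem=11, quantum used, demote→Q1. Q0=[P2,P3] Q1=[P1] Q2=[]
t=3-6: P2@Q0 runs 3, rem=8, quantum used, demote→Q1. Q0=[P3] Q1=[P1,P2] Q2=[]
t=6-9: P3@Q0 runs 3, rem=10, quantum used, demote→Q1. Q0=[] Q1=[P1,P2,P3] Q2=[]
t=9-13: P1@Q1 runs 4, rem=7, quantum used, demote→Q2. Q0=[] Q1=[P2,P3] Q2=[P1]
t=13-17: P2@Q1 runs 4, rem=4, quantum used, demote→Q2. Q0=[] Q1=[P3] Q2=[P1,P2]
t=17-21: P3@Q1 runs 4, rem=6, quantum used, demote→Q2. Q0=[] Q1=[] Q2=[P1,P2,P3]
t=21-28: P1@Q2 runs 7, rem=0, completes. Q0=[] Q1=[] Q2=[P2,P3]
t=28-32: P2@Q2 runs 4, rem=0, completes. Q0=[] Q1=[] Q2=[P3]
t=32-38: P3@Q2 runs 6, rem=0, completes. Q0=[] Q1=[] Q2=[]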